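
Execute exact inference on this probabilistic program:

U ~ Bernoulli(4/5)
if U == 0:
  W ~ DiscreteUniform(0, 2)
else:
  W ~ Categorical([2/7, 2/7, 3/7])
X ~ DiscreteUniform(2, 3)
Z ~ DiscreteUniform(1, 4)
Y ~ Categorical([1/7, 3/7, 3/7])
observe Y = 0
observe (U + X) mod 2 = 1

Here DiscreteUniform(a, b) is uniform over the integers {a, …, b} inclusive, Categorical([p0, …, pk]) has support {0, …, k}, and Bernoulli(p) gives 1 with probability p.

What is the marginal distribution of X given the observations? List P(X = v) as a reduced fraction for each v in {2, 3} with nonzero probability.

P(X=2) = 4/5, P(X=3) = 1/5

Enumerate traces; 24 have nonzero weight after conditioning:
  (U=0, W=0, X=3, Z=1, Y=0) weight 1/840
  (U=0, W=0, X=3, Z=2, Y=0) weight 1/840
  (U=0, W=0, X=3, Z=3, Y=0) weight 1/840
  (U=0, W=0, X=3, Z=4, Y=0) weight 1/840
  (U=0, W=1, X=3, Z=1, Y=0) weight 1/840
  (U=0, W=1, X=3, Z=2, Y=0) weight 1/840
  (U=0, W=1, X=3, Z=3, Y=0) weight 1/840
  (U=0, W=1, X=3, Z=4, Y=0) weight 1/840
  (U=1, W=0, X=2, Z=1, Y=0) weight 1/245
  … 15 more
Group by X:
  weight(X=2) = 2/35
  weight(X=3) = 1/70
Total weight = 2/35 + 1/70 = 1/14
P(X=2 | obs) = 2/35 / 1/14 = 4/5
P(X=3 | obs) = 1/70 / 1/14 = 1/5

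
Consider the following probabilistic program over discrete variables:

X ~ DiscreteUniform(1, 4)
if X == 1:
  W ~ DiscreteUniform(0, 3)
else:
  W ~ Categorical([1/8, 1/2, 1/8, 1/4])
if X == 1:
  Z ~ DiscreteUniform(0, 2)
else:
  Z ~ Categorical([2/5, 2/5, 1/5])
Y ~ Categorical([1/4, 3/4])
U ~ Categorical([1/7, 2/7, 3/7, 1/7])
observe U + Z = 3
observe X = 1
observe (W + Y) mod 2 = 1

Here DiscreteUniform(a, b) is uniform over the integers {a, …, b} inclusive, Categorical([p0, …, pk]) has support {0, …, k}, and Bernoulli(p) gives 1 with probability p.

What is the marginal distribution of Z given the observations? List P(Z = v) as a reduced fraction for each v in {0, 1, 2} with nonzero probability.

P(Z=0) = 1/6, P(Z=1) = 1/2, P(Z=2) = 1/3

Enumerate traces; 12 have nonzero weight after conditioning:
  (X=1, W=0, Z=0, Y=1, U=3) weight 1/448
  (X=1, W=0, Z=1, Y=1, U=2) weight 3/448
  (X=1, W=0, Z=2, Y=1, U=1) weight 1/224
  (X=1, W=1, Z=0, Y=0, U=3) weight 1/1344
  (X=1, W=1, Z=1, Y=0, U=2) weight 1/448
  (X=1, W=1, Z=2, Y=0, U=1) weight 1/672
  (X=1, W=2, Z=0, Y=1, U=3) weight 1/448
  (X=1, W=2, Z=1, Y=1, U=2) weight 3/448
  … 4 more
Group by Z:
  weight(Z=0) = 1/168
  weight(Z=1) = 1/56
  weight(Z=2) = 1/84
Total weight = 1/168 + 1/56 + 1/84 = 1/28
P(Z=0 | obs) = 1/168 / 1/28 = 1/6
P(Z=1 | obs) = 1/56 / 1/28 = 1/2
P(Z=2 | obs) = 1/84 / 1/28 = 1/3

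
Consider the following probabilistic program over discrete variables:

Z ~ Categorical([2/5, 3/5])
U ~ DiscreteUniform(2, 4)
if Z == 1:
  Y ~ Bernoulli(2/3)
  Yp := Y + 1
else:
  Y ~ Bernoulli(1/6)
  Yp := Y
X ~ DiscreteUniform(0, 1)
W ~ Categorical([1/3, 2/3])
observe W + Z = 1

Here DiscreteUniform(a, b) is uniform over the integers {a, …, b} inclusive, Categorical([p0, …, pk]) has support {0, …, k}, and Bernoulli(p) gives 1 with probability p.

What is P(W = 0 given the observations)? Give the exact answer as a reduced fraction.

P(W = 0 | obs) = 3/7

Enumerate traces; 24 have nonzero weight after conditioning:
  (Z=0, U=2, Y=0, X=0, W=1) weight 1/27
  (Z=0, U=2, Y=0, X=1, W=1) weight 1/27
  (Z=0, U=2, Y=1, X=0, W=1) weight 1/135
  (Z=0, U=2, Y=1, X=1, W=1) weight 1/135
  (Z=0, U=3, Y=0, X=0, W=1) weight 1/27
  (Z=0, U=3, Y=0, X=1, W=1) weight 1/27
  (Z=0, U=3, Y=1, X=0, W=1) weight 1/135
  (Z=0, U=3, Y=1, X=1, W=1) weight 1/135
  (Z=1, U=2, Y=0, X=0, W=0) weight 1/90
  … 15 more
Group by W:
  weight(W=0) = 1/5
  weight(W=1) = 4/15
Total weight = 1/5 + 4/15 = 7/15
P(W=0 | obs) = 1/5 / 7/15 = 3/7
P(W=1 | obs) = 4/15 / 7/15 = 4/7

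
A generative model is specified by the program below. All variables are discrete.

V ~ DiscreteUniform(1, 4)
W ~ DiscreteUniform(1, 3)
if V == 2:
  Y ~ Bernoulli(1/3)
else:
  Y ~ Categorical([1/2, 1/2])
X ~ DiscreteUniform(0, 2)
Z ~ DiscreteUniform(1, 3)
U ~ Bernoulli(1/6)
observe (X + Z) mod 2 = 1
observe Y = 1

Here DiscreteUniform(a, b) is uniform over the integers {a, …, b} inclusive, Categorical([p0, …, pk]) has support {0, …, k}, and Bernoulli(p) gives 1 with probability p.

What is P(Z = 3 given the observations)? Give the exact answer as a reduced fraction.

Enumerate traces; 120 have nonzero weight after conditioning:
  (V=1, W=1, Y=1, X=0, Z=1, U=0) weight 5/1296
  (V=1, W=1, Y=1, X=0, Z=1, U=1) weight 1/1296
  (V=1, W=1, Y=1, X=0, Z=3, U=0) weight 5/1296
  (V=1, W=1, Y=1, X=0, Z=3, U=1) weight 1/1296
  (V=1, W=1, Y=1, X=1, Z=2, U=0) weight 5/1296
  (V=1, W=1, Y=1, X=1, Z=2, U=1) weight 1/1296
  (V=1, W=1, Y=1, X=2, Z=1, U=0) weight 5/1296
  (V=1, W=1, Y=1, X=2, Z=1, U=1) weight 1/1296
  … 112 more
Group by Z:
  weight(Z=1) = 11/108
  weight(Z=2) = 11/216
  weight(Z=3) = 11/108
Total weight = 11/108 + 11/216 + 11/108 = 55/216
P(Z=1 | obs) = 11/108 / 55/216 = 2/5
P(Z=2 | obs) = 11/216 / 55/216 = 1/5
P(Z=3 | obs) = 11/108 / 55/216 = 2/5

P(Z = 3 | obs) = 2/5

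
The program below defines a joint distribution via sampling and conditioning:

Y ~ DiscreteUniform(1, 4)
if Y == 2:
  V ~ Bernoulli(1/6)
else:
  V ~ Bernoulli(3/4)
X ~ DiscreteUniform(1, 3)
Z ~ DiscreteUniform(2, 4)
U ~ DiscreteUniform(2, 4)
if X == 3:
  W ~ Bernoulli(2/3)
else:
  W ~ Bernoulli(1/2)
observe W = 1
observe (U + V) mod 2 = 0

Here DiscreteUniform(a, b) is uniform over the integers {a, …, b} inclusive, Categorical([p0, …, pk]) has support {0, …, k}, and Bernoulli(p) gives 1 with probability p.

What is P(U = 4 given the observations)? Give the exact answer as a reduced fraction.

Enumerate traces; 108 have nonzero weight after conditioning:
  (Y=1, V=0, X=1, Z=2, U=2, W=1) weight 1/864
  (Y=1, V=0, X=1, Z=2, U=4, W=1) weight 1/864
  (Y=1, V=0, X=1, Z=3, U=2, W=1) weight 1/864
  (Y=1, V=0, X=1, Z=3, U=4, W=1) weight 1/864
  (Y=1, V=0, X=1, Z=4, U=2, W=1) weight 1/864
  (Y=1, V=0, X=1, Z=4, U=4, W=1) weight 1/864
  (Y=1, V=0, X=2, Z=2, U=2, W=1) weight 1/864
  (Y=1, V=0, X=2, Z=2, U=4, W=1) weight 1/864
  (Y=1, V=1, X=1, Z=2, U=3, W=1) weight 1/288
  … 99 more
Group by U:
  weight(U=2) = 95/1296
  weight(U=3) = 145/1296
  weight(U=4) = 95/1296
Total weight = 95/1296 + 145/1296 + 95/1296 = 335/1296
P(U=2 | obs) = 95/1296 / 335/1296 = 19/67
P(U=3 | obs) = 145/1296 / 335/1296 = 29/67
P(U=4 | obs) = 95/1296 / 335/1296 = 19/67

P(U = 4 | obs) = 19/67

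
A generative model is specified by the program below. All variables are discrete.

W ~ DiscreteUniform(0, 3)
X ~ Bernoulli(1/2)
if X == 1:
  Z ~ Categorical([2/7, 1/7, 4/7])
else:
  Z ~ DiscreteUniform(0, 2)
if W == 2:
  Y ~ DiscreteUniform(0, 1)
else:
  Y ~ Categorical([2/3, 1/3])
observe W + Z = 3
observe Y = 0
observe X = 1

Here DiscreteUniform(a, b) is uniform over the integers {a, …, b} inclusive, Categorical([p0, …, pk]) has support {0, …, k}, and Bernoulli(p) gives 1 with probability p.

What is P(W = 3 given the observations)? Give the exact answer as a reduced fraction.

P(W = 3 | obs) = 8/27

Enumerate traces; 3 have nonzero weight after conditioning:
  (W=1, X=1, Z=2, Y=0) weight 1/21
  (W=2, X=1, Z=1, Y=0) weight 1/112
  (W=3, X=1, Z=0, Y=0) weight 1/42
Group by W:
  weight(W=1) = 1/21
  weight(W=2) = 1/112
  weight(W=3) = 1/42
Total weight = 1/21 + 1/112 + 1/42 = 9/112
P(W=1 | obs) = 1/21 / 9/112 = 16/27
P(W=2 | obs) = 1/112 / 9/112 = 1/9
P(W=3 | obs) = 1/42 / 9/112 = 8/27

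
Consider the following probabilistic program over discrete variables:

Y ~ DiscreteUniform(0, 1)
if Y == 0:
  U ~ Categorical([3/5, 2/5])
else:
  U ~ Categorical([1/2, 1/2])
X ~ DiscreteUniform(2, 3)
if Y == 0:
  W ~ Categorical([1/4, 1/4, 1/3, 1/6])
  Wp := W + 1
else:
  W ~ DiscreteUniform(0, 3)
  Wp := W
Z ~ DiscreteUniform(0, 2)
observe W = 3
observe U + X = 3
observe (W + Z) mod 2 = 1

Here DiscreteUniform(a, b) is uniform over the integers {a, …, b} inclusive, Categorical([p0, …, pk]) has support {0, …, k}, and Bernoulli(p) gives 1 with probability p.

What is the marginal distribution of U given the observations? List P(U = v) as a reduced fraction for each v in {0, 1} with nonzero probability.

P(U=0) = 27/50, P(U=1) = 23/50

Enumerate traces; 8 have nonzero weight after conditioning:
  (Y=0, U=0, X=3, W=3, Z=0) weight 1/120
  (Y=0, U=0, X=3, W=3, Z=2) weight 1/120
  (Y=0, U=1, X=2, W=3, Z=0) weight 1/180
  (Y=0, U=1, X=2, W=3, Z=2) weight 1/180
  (Y=1, U=0, X=3, W=3, Z=0) weight 1/96
  (Y=1, U=0, X=3, W=3, Z=2) weight 1/96
  (Y=1, U=1, X=2, W=3, Z=0) weight 1/96
  (Y=1, U=1, X=2, W=3, Z=2) weight 1/96
Group by U:
  weight(U=0) = 3/80
  weight(U=1) = 23/720
Total weight = 3/80 + 23/720 = 5/72
P(U=0 | obs) = 3/80 / 5/72 = 27/50
P(U=1 | obs) = 23/720 / 5/72 = 23/50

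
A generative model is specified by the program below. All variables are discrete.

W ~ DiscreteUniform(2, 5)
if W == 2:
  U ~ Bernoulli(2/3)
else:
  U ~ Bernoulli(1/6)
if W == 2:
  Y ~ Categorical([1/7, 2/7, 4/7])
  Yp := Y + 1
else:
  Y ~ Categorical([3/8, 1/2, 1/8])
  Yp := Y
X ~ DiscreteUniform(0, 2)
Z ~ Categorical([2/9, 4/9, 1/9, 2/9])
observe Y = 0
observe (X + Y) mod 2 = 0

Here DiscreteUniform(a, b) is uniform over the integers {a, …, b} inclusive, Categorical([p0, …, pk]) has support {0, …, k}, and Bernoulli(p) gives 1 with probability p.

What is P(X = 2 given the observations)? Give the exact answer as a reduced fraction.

Enumerate traces; 64 have nonzero weight after conditioning:
  (W=2, U=0, Y=0, X=0, Z=0) weight 1/1134
  (W=2, U=0, Y=0, X=0, Z=1) weight 1/567
  (W=2, U=0, Y=0, X=0, Z=2) weight 1/2268
  (W=2, U=0, Y=0, X=0, Z=3) weight 1/1134
  (W=2, U=0, Y=0, X=2, Z=0) weight 1/1134
  (W=2, U=0, Y=0, X=2, Z=1) weight 1/567
  (W=2, U=0, Y=0, X=2, Z=2) weight 1/2268
  (W=2, U=0, Y=0, X=2, Z=3) weight 1/1134
  … 56 more
Group by X:
  weight(X=0) = 71/672
  weight(X=2) = 71/672
Total weight = 71/672 + 71/672 = 71/336
P(X=0 | obs) = 71/672 / 71/336 = 1/2
P(X=2 | obs) = 71/672 / 71/336 = 1/2

P(X = 2 | obs) = 1/2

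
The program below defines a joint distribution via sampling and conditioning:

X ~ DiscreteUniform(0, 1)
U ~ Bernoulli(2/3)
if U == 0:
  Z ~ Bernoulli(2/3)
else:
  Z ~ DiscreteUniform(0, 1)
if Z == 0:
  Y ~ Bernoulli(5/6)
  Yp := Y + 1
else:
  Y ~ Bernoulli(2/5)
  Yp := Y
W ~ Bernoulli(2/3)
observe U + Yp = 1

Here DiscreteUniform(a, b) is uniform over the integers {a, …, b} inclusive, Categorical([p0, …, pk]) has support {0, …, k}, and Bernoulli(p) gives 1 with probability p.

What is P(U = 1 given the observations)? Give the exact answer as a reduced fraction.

P(U = 1 | obs) = 54/83

Enumerate traces; 12 have nonzero weight after conditioning:
  (X=0, U=0, Z=0, Y=0, W=0) weight 1/324
  (X=0, U=0, Z=0, Y=0, W=1) weight 1/162
  (X=0, U=0, Z=1, Y=1, W=0) weight 2/135
  (X=0, U=0, Z=1, Y=1, W=1) weight 4/135
  (X=0, U=1, Z=1, Y=0, W=0) weight 1/30
  (X=0, U=1, Z=1, Y=0, W=1) weight 1/15
  (X=1, U=0, Z=0, Y=0, W=0) weight 1/324
  (X=1, U=0, Z=0, Y=0, W=1) weight 1/162
  … 4 more
Group by U:
  weight(U=0) = 29/270
  weight(U=1) = 1/5
Total weight = 29/270 + 1/5 = 83/270
P(U=0 | obs) = 29/270 / 83/270 = 29/83
P(U=1 | obs) = 1/5 / 83/270 = 54/83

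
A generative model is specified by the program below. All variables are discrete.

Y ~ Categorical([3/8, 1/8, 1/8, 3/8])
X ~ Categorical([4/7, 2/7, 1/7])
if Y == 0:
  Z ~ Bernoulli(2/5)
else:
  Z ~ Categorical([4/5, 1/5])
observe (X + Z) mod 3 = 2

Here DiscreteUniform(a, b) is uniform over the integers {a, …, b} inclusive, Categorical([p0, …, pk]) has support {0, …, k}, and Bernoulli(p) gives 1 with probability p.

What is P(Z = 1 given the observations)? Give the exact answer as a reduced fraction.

P(Z = 1 | obs) = 22/51

Enumerate traces; 8 have nonzero weight after conditioning:
  (Y=0, X=1, Z=1) weight 3/70
  (Y=0, X=2, Z=0) weight 9/280
  (Y=1, X=1, Z=1) weight 1/140
  (Y=1, X=2, Z=0) weight 1/70
  (Y=2, X=1, Z=1) weight 1/140
  (Y=2, X=2, Z=0) weight 1/70
  (Y=3, X=1, Z=1) weight 3/140
  (Y=3, X=2, Z=0) weight 3/70
Group by Z:
  weight(Z=0) = 29/280
  weight(Z=1) = 11/140
Total weight = 29/280 + 11/140 = 51/280
P(Z=0 | obs) = 29/280 / 51/280 = 29/51
P(Z=1 | obs) = 11/140 / 51/280 = 22/51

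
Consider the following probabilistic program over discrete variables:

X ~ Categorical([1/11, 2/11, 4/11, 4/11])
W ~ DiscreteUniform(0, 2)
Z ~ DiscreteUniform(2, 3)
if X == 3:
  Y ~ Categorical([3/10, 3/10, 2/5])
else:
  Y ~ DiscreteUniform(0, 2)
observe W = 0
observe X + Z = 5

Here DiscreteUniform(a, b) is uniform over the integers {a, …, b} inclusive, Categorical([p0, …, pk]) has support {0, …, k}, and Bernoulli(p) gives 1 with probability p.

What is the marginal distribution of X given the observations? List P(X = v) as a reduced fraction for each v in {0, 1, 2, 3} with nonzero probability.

Enumerate traces; 6 have nonzero weight after conditioning:
  (X=2, W=0, Z=3, Y=0) weight 2/99
  (X=2, W=0, Z=3, Y=1) weight 2/99
  (X=2, W=0, Z=3, Y=2) weight 2/99
  (X=3, W=0, Z=2, Y=0) weight 1/55
  (X=3, W=0, Z=2, Y=1) weight 1/55
  (X=3, W=0, Z=2, Y=2) weight 4/165
Group by X:
  weight(X=2) = 2/33
  weight(X=3) = 2/33
Total weight = 2/33 + 2/33 = 4/33
P(X=2 | obs) = 2/33 / 4/33 = 1/2
P(X=3 | obs) = 2/33 / 4/33 = 1/2

P(X=2) = 1/2, P(X=3) = 1/2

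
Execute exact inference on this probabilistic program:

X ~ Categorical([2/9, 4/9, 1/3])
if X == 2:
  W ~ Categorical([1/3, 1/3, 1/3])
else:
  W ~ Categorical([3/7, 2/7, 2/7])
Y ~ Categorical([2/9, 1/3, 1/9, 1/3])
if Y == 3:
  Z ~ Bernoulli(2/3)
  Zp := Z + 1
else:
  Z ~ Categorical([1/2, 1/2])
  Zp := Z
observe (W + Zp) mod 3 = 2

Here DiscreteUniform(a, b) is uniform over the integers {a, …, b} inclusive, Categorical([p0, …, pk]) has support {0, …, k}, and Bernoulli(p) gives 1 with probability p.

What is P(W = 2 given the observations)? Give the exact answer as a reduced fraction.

Enumerate traces; 24 have nonzero weight after conditioning:
  (X=0, W=0, Y=3, Z=1) weight 4/189
  (X=0, W=1, Y=0, Z=1) weight 4/567
  (X=0, W=1, Y=1, Z=1) weight 2/189
  (X=0, W=1, Y=2, Z=1) weight 2/567
  (X=0, W=1, Y=3, Z=0) weight 4/567
  (X=0, W=2, Y=0, Z=0) weight 4/567
  (X=0, W=2, Y=1, Z=0) weight 2/189
  (X=0, W=2, Y=2, Z=0) weight 2/567
  … 16 more
Group by W:
  weight(W=0) = 50/567
  weight(W=1) = 76/567
  weight(W=2) = 19/189
Total weight = 50/567 + 76/567 + 19/189 = 61/189
P(W=0 | obs) = 50/567 / 61/189 = 50/183
P(W=1 | obs) = 76/567 / 61/189 = 76/183
P(W=2 | obs) = 19/189 / 61/189 = 19/61

P(W = 2 | obs) = 19/61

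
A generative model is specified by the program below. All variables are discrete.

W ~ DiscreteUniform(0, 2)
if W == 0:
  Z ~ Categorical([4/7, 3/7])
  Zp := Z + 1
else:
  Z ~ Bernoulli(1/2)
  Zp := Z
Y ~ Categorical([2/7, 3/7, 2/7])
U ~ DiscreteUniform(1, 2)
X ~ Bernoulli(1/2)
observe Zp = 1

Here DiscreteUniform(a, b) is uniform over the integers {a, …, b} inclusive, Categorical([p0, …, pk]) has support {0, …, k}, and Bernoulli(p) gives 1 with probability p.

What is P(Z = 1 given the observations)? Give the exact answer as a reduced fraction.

P(Z = 1 | obs) = 7/11

Enumerate traces; 36 have nonzero weight after conditioning:
  (W=0, Z=0, Y=0, U=1, X=0) weight 2/147
  (W=0, Z=0, Y=0, U=1, X=1) weight 2/147
  (W=0, Z=0, Y=0, U=2, X=0) weight 2/147
  (W=0, Z=0, Y=0, U=2, X=1) weight 2/147
  (W=0, Z=0, Y=1, U=1, X=0) weight 1/49
  (W=0, Z=0, Y=1, U=1, X=1) weight 1/49
  (W=0, Z=0, Y=1, U=2, X=0) weight 1/49
  (W=0, Z=0, Y=1, U=2, X=1) weight 1/49
  (W=1, Z=1, Y=0, U=1, X=0) weight 1/84
  … 27 more
Group by Z:
  weight(Z=0) = 4/21
  weight(Z=1) = 1/3
Total weight = 4/21 + 1/3 = 11/21
P(Z=0 | obs) = 4/21 / 11/21 = 4/11
P(Z=1 | obs) = 1/3 / 11/21 = 7/11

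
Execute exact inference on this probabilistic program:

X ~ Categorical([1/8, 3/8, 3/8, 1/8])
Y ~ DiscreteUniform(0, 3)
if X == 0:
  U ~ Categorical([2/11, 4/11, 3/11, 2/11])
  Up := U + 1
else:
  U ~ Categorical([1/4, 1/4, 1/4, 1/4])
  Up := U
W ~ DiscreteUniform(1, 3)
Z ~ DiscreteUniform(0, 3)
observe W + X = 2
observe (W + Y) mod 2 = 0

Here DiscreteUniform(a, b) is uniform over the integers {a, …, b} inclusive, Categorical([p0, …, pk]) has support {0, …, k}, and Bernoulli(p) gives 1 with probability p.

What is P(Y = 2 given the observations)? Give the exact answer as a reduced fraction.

Enumerate traces; 64 have nonzero weight after conditioning:
  (X=0, Y=0, U=0, W=2, Z=0) weight 1/2112
  (X=0, Y=0, U=0, W=2, Z=1) weight 1/2112
  (X=0, Y=0, U=0, W=2, Z=2) weight 1/2112
  (X=0, Y=0, U=0, W=2, Z=3) weight 1/2112
  (X=0, Y=0, U=1, W=2, Z=0) weight 1/1056
  (X=0, Y=0, U=1, W=2, Z=1) weight 1/1056
  (X=0, Y=0, U=1, W=2, Z=2) weight 1/1056
  (X=0, Y=0, U=1, W=2, Z=3) weight 1/1056
  (X=0, Y=2, U=0, W=2, Z=0) weight 1/2112
  (X=1, Y=1, U=0, W=1, Z=0) weight 1/512
  … 54 more
Group by Y:
  weight(Y=0) = 1/96
  weight(Y=1) = 1/32
  weight(Y=2) = 1/96
  weight(Y=3) = 1/32
Total weight = 1/96 + 1/32 + 1/96 + 1/32 = 1/12
P(Y=0 | obs) = 1/96 / 1/12 = 1/8
P(Y=1 | obs) = 1/32 / 1/12 = 3/8
P(Y=2 | obs) = 1/96 / 1/12 = 1/8
P(Y=3 | obs) = 1/32 / 1/12 = 3/8

P(Y = 2 | obs) = 1/8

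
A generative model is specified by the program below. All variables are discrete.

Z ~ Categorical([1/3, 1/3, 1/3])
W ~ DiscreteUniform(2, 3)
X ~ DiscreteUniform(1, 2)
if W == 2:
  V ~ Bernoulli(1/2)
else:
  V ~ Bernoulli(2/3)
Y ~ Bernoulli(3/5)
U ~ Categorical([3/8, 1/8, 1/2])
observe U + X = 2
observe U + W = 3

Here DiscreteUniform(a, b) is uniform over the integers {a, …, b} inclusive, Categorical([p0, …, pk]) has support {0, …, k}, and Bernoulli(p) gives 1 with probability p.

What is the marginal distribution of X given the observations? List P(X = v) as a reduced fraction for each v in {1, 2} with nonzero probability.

Enumerate traces; 24 have nonzero weight after conditioning:
  (Z=0, W=2, X=1, V=0, Y=0, U=1) weight 1/480
  (Z=0, W=2, X=1, V=0, Y=1, U=1) weight 1/320
  (Z=0, W=2, X=1, V=1, Y=0, U=1) weight 1/480
  (Z=0, W=2, X=1, V=1, Y=1, U=1) weight 1/320
  (Z=0, W=3, X=2, V=0, Y=0, U=0) weight 1/240
  (Z=0, W=3, X=2, V=0, Y=1, U=0) weight 1/160
  (Z=0, W=3, X=2, V=1, Y=0, U=0) weight 1/120
  (Z=0, W=3, X=2, V=1, Y=1, U=0) weight 1/80
  … 16 more
Group by X:
  weight(X=1) = 1/32
  weight(X=2) = 3/32
Total weight = 1/32 + 3/32 = 1/8
P(X=1 | obs) = 1/32 / 1/8 = 1/4
P(X=2 | obs) = 3/32 / 1/8 = 3/4

P(X=1) = 1/4, P(X=2) = 3/4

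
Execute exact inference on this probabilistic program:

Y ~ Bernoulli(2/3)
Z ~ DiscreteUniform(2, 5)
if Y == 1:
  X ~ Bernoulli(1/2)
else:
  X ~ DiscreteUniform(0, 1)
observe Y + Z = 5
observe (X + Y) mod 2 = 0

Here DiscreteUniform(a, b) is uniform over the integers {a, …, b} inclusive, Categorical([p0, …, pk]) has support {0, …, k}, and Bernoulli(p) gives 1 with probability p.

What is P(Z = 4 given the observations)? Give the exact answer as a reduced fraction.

Enumerate traces; 2 have nonzero weight after conditioning:
  (Y=0, Z=5, X=0) weight 1/24
  (Y=1, Z=4, X=1) weight 1/12
Group by Z:
  weight(Z=4) = 1/12
  weight(Z=5) = 1/24
Total weight = 1/12 + 1/24 = 1/8
P(Z=4 | obs) = 1/12 / 1/8 = 2/3
P(Z=5 | obs) = 1/24 / 1/8 = 1/3

P(Z = 4 | obs) = 2/3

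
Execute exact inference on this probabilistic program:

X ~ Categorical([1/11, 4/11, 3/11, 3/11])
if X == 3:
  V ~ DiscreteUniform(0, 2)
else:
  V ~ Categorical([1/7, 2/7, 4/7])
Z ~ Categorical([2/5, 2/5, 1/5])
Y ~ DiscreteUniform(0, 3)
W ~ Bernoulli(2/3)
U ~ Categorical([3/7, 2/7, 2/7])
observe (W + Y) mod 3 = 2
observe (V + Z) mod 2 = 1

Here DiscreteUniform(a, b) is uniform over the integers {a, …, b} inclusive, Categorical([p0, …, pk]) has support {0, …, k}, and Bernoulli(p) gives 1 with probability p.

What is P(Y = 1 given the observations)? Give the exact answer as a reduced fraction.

P(Y = 1 | obs) = 2/3

Enumerate traces; 96 have nonzero weight after conditioning:
  (X=0, V=0, Z=1, Y=1, W=1, U=0) weight 1/2695
  (X=0, V=0, Z=1, Y=1, W=1, U=1) weight 2/8085
  (X=0, V=0, Z=1, Y=1, W=1, U=2) weight 2/8085
  (X=0, V=0, Z=1, Y=2, W=0, U=0) weight 1/5390
  (X=0, V=0, Z=1, Y=2, W=0, U=1) weight 1/8085
  (X=0, V=0, Z=1, Y=2, W=0, U=2) weight 1/8085
  (X=0, V=1, Z=0, Y=1, W=1, U=0) weight 2/2695
  (X=0, V=1, Z=0, Y=1, W=1, U=1) weight 4/8085
  … 88 more
Group by Y:
  weight(Y=1) = 59/770
  weight(Y=2) = 59/1540
Total weight = 59/770 + 59/1540 = 177/1540
P(Y=1 | obs) = 59/770 / 177/1540 = 2/3
P(Y=2 | obs) = 59/1540 / 177/1540 = 1/3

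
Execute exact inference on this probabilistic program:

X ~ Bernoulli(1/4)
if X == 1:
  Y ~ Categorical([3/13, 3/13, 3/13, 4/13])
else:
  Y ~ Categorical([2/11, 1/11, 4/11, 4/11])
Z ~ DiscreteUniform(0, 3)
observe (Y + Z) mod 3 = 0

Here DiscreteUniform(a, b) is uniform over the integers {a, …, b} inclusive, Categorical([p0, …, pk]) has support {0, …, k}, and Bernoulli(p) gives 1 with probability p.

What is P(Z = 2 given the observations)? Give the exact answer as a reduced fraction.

Enumerate traces; 12 have nonzero weight after conditioning:
  (X=0, Y=0, Z=0) weight 3/88
  (X=0, Y=0, Z=3) weight 3/88
  (X=0, Y=1, Z=2) weight 3/176
  (X=0, Y=2, Z=1) weight 3/44
  (X=0, Y=3, Z=0) weight 3/44
  (X=0, Y=3, Z=3) weight 3/44
  (X=1, Y=0, Z=0) weight 3/208
  (X=1, Y=0, Z=3) weight 3/208
  … 4 more
Group by Z:
  weight(Z=0) = 311/2288
  weight(Z=1) = 189/2288
  weight(Z=2) = 9/286
  weight(Z=3) = 311/2288
Total weight = 311/2288 + 189/2288 + 9/286 + 311/2288 = 883/2288
P(Z=0 | obs) = 311/2288 / 883/2288 = 311/883
P(Z=1 | obs) = 189/2288 / 883/2288 = 189/883
P(Z=2 | obs) = 9/286 / 883/2288 = 72/883
P(Z=3 | obs) = 311/2288 / 883/2288 = 311/883

P(Z = 2 | obs) = 72/883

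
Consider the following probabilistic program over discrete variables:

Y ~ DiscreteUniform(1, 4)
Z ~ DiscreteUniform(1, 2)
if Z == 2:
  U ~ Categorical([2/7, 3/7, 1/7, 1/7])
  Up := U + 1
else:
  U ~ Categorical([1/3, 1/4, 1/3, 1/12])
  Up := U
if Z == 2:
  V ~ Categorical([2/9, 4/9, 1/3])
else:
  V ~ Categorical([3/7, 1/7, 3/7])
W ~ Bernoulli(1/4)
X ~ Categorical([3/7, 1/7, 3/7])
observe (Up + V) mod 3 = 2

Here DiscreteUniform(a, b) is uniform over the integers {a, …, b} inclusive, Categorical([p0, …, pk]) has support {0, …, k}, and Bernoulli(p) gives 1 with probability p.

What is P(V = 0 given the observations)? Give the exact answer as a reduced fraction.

P(V = 0 | obs) = 10/29

Enumerate traces; 192 have nonzero weight after conditioning:
  (Y=1, Z=1, U=0, V=2, W=0, X=0) weight 9/1568
  (Y=1, Z=1, U=0, V=2, W=0, X=1) weight 3/1568
  (Y=1, Z=1, U=0, V=2, W=0, X=2) weight 9/1568
  (Y=1, Z=1, U=0, V=2, W=1, X=0) weight 3/1568
  (Y=1, Z=1, U=0, V=2, W=1, X=1) weight 1/1568
  (Y=1, Z=1, U=0, V=2, W=1, X=2) weight 3/1568
  (Y=1, Z=1, U=1, V=1, W=0, X=0) weight 9/6272
  (Y=1, Z=1, U=1, V=1, W=0, X=1) weight 3/6272
  (Y=1, Z=1, U=2, V=0, W=0, X=0) weight 9/1568
  … 183 more
Group by V:
  weight(V=0) = 5/42
  weight(V=1) = 19/168
  weight(V=2) = 19/168
Total weight = 5/42 + 19/168 + 19/168 = 29/84
P(V=0 | obs) = 5/42 / 29/84 = 10/29
P(V=1 | obs) = 19/168 / 29/84 = 19/58
P(V=2 | obs) = 19/168 / 29/84 = 19/58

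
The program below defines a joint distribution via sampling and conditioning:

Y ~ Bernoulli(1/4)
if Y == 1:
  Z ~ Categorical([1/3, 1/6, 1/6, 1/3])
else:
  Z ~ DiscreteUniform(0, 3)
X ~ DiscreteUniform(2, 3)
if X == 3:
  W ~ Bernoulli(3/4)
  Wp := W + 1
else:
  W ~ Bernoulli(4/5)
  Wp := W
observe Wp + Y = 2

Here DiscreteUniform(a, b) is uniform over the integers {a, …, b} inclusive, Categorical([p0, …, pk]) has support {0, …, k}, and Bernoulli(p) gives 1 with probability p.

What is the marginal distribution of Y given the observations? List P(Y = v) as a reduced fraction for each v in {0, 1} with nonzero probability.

Enumerate traces; 12 have nonzero weight after conditioning:
  (Y=0, Z=0, X=3, W=1) weight 9/128
  (Y=0, Z=1, X=3, W=1) weight 9/128
  (Y=0, Z=2, X=3, W=1) weight 9/128
  (Y=0, Z=3, X=3, W=1) weight 9/128
  (Y=1, Z=0, X=2, W=1) weight 1/30
  (Y=1, Z=0, X=3, W=0) weight 1/96
  (Y=1, Z=1, X=2, W=1) weight 1/60
  (Y=1, Z=1, X=3, W=0) weight 1/192
  … 4 more
Group by Y:
  weight(Y=0) = 9/32
  weight(Y=1) = 21/160
Total weight = 9/32 + 21/160 = 33/80
P(Y=0 | obs) = 9/32 / 33/80 = 15/22
P(Y=1 | obs) = 21/160 / 33/80 = 7/22

P(Y=0) = 15/22, P(Y=1) = 7/22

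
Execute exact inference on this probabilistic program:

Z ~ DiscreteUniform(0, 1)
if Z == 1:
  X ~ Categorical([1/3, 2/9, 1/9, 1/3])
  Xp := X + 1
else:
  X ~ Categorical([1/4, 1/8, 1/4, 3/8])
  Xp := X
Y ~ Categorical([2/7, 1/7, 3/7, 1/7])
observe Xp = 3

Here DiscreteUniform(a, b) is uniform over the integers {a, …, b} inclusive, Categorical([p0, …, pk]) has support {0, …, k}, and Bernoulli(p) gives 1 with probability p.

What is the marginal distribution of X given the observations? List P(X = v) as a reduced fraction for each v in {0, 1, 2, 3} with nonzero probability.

P(X=2) = 8/35, P(X=3) = 27/35

Enumerate traces; 8 have nonzero weight after conditioning:
  (Z=0, X=3, Y=0) weight 3/56
  (Z=0, X=3, Y=1) weight 3/112
  (Z=0, X=3, Y=2) weight 9/112
  (Z=0, X=3, Y=3) weight 3/112
  (Z=1, X=2, Y=0) weight 1/63
  (Z=1, X=2, Y=1) weight 1/126
  (Z=1, X=2, Y=2) weight 1/42
  (Z=1, X=2, Y=3) weight 1/126
Group by X:
  weight(X=2) = 1/18
  weight(X=3) = 3/16
Total weight = 1/18 + 3/16 = 35/144
P(X=2 | obs) = 1/18 / 35/144 = 8/35
P(X=3 | obs) = 3/16 / 35/144 = 27/35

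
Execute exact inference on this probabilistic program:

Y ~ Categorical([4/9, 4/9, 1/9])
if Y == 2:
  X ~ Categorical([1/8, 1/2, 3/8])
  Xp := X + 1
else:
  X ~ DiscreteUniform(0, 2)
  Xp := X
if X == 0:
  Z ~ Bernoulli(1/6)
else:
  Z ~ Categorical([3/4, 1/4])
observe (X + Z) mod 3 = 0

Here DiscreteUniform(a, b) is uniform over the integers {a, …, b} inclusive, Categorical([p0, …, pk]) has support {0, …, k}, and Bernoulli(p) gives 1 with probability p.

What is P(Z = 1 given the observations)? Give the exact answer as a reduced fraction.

Enumerate traces; 6 have nonzero weight after conditioning:
  (Y=0, X=0, Z=0) weight 10/81
  (Y=0, X=2, Z=1) weight 1/27
  (Y=1, X=0, Z=0) weight 10/81
  (Y=1, X=2, Z=1) weight 1/27
  (Y=2, X=0, Z=0) weight 5/432
  (Y=2, X=2, Z=1) weight 1/96
Group by Z:
  weight(Z=0) = 335/1296
  weight(Z=1) = 73/864
Total weight = 335/1296 + 73/864 = 889/2592
P(Z=0 | obs) = 335/1296 / 889/2592 = 670/889
P(Z=1 | obs) = 73/864 / 889/2592 = 219/889

P(Z = 1 | obs) = 219/889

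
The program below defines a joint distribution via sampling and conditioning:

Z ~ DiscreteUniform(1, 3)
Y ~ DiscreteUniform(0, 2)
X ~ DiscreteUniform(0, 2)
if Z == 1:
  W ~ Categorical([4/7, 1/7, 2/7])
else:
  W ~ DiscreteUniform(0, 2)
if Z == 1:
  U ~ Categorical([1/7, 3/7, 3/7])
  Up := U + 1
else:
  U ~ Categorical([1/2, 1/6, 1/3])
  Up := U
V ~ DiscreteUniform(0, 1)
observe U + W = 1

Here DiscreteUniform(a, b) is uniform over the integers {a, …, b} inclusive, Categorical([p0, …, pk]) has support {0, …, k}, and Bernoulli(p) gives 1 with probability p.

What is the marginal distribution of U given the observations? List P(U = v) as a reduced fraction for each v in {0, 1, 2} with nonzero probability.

P(U=0) = 156/313, P(U=1) = 157/313

Enumerate traces; 108 have nonzero weight after conditioning:
  (Z=1, Y=0, X=0, W=0, U=1, V=0) weight 2/441
  (Z=1, Y=0, X=0, W=0, U=1, V=1) weight 2/441
  (Z=1, Y=0, X=0, W=1, U=0, V=0) weight 1/2646
  (Z=1, Y=0, X=0, W=1, U=0, V=1) weight 1/2646
  (Z=1, Y=0, X=1, W=0, U=1, V=0) weight 2/441
  (Z=1, Y=0, X=1, W=0, U=1, V=1) weight 2/441
  (Z=1, Y=0, X=1, W=1, U=0, V=0) weight 1/2646
  (Z=1, Y=0, X=1, W=1, U=0, V=1) weight 1/2646
  … 100 more
Group by U:
  weight(U=0) = 52/441
  weight(U=1) = 157/1323
Total weight = 52/441 + 157/1323 = 313/1323
P(U=0 | obs) = 52/441 / 313/1323 = 156/313
P(U=1 | obs) = 157/1323 / 313/1323 = 157/313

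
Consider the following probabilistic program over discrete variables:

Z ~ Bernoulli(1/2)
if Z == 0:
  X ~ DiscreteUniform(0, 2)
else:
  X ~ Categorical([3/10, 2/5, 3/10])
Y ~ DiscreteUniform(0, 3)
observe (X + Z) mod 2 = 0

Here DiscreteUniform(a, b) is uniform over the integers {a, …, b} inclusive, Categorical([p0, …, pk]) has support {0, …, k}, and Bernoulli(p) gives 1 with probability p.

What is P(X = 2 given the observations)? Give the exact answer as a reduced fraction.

Enumerate traces; 12 have nonzero weight after conditioning:
  (Z=0, X=0, Y=0) weight 1/24
  (Z=0, X=0, Y=1) weight 1/24
  (Z=0, X=0, Y=2) weight 1/24
  (Z=0, X=0, Y=3) weight 1/24
  (Z=0, X=2, Y=0) weight 1/24
  (Z=0, X=2, Y=1) weight 1/24
  (Z=0, X=2, Y=2) weight 1/24
  (Z=0, X=2, Y=3) weight 1/24
  (Z=1, X=1, Y=0) weight 1/20
  … 3 more
Group by X:
  weight(X=0) = 1/6
  weight(X=1) = 1/5
  weight(X=2) = 1/6
Total weight = 1/6 + 1/5 + 1/6 = 8/15
P(X=0 | obs) = 1/6 / 8/15 = 5/16
P(X=1 | obs) = 1/5 / 8/15 = 3/8
P(X=2 | obs) = 1/6 / 8/15 = 5/16

P(X = 2 | obs) = 5/16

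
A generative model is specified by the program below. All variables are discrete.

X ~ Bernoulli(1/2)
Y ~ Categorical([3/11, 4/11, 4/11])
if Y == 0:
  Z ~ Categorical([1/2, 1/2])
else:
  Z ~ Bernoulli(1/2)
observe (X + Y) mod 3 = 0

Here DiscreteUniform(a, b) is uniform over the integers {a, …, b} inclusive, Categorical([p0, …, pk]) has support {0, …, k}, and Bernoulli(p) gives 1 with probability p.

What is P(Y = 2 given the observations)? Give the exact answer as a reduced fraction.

Enumerate traces; 4 have nonzero weight after conditioning:
  (X=0, Y=0, Z=0) weight 3/44
  (X=0, Y=0, Z=1) weight 3/44
  (X=1, Y=2, Z=0) weight 1/11
  (X=1, Y=2, Z=1) weight 1/11
Group by Y:
  weight(Y=0) = 3/22
  weight(Y=2) = 2/11
Total weight = 3/22 + 2/11 = 7/22
P(Y=0 | obs) = 3/22 / 7/22 = 3/7
P(Y=2 | obs) = 2/11 / 7/22 = 4/7

P(Y = 2 | obs) = 4/7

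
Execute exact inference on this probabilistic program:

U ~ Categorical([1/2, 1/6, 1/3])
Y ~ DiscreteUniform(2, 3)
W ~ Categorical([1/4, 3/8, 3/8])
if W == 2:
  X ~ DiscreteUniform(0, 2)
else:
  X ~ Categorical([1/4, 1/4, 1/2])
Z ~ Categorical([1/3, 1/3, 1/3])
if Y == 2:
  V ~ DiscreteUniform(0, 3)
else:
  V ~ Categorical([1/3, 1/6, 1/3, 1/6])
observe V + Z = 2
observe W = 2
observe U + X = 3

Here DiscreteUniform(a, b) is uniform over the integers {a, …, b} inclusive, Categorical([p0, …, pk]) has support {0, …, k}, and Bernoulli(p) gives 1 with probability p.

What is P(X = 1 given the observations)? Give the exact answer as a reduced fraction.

P(X = 1 | obs) = 2/3

Enumerate traces; 12 have nonzero weight after conditioning:
  (U=1, Y=2, W=2, X=2, Z=0, V=2) weight 1/1152
  (U=1, Y=2, W=2, X=2, Z=1, V=1) weight 1/1152
  (U=1, Y=2, W=2, X=2, Z=2, V=0) weight 1/1152
  (U=1, Y=3, W=2, X=2, Z=0, V=2) weight 1/864
  (U=1, Y=3, W=2, X=2, Z=1, V=1) weight 1/1728
  (U=1, Y=3, W=2, X=2, Z=2, V=0) weight 1/864
  (U=2, Y=2, W=2, X=1, Z=0, V=2) weight 1/576
  (U=2, Y=2, W=2, X=1, Z=1, V=1) weight 1/576
  … 4 more
Group by X:
  weight(X=1) = 19/1728
  weight(X=2) = 19/3456
Total weight = 19/1728 + 19/3456 = 19/1152
P(X=1 | obs) = 19/1728 / 19/1152 = 2/3
P(X=2 | obs) = 19/3456 / 19/1152 = 1/3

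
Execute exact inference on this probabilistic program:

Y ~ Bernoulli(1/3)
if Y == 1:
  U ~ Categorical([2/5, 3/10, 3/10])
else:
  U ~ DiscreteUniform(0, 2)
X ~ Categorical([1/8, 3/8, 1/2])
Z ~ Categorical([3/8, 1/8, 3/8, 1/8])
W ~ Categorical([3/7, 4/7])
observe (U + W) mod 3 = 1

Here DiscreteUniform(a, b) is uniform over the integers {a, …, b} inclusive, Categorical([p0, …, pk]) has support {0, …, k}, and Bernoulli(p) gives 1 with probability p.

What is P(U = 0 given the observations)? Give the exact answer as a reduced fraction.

P(U = 0 | obs) = 128/215

Enumerate traces; 48 have nonzero weight after conditioning:
  (Y=0, U=0, X=0, Z=0, W=1) weight 1/168
  (Y=0, U=0, X=0, Z=1, W=1) weight 1/504
  (Y=0, U=0, X=0, Z=2, W=1) weight 1/168
  (Y=0, U=0, X=0, Z=3, W=1) weight 1/504
  (Y=0, U=0, X=1, Z=0, W=1) weight 1/56
  (Y=0, U=0, X=1, Z=1, W=1) weight 1/168
  (Y=0, U=0, X=1, Z=2, W=1) weight 1/56
  (Y=0, U=0, X=1, Z=3, W=1) weight 1/168
  (Y=0, U=1, X=0, Z=0, W=0) weight 1/224
  … 39 more
Group by U:
  weight(U=0) = 64/315
  weight(U=1) = 29/210
Total weight = 64/315 + 29/210 = 43/126
P(U=0 | obs) = 64/315 / 43/126 = 128/215
P(U=1 | obs) = 29/210 / 43/126 = 87/215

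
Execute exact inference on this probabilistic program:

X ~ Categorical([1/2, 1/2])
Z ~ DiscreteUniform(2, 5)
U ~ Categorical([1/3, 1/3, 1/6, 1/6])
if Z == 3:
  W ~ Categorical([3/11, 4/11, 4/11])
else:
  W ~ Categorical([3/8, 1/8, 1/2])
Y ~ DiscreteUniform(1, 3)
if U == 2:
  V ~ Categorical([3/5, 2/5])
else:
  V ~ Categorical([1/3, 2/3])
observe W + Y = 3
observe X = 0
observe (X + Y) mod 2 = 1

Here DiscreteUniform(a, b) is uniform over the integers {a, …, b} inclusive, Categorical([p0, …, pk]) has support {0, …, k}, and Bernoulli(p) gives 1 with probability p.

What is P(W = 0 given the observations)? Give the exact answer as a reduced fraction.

P(W = 0 | obs) = 3/7

Enumerate traces; 64 have nonzero weight after conditioning:
  (X=0, Z=2, U=0, W=0, Y=3, V=0) weight 1/576
  (X=0, Z=2, U=0, W=0, Y=3, V=1) weight 1/288
  (X=0, Z=2, U=0, W=2, Y=1, V=0) weight 1/432
  (X=0, Z=2, U=0, W=2, Y=1, V=1) weight 1/216
  (X=0, Z=2, U=1, W=0, Y=3, V=0) weight 1/576
  (X=0, Z=2, U=1, W=0, Y=3, V=1) weight 1/288
  (X=0, Z=2, U=1, W=2, Y=1, V=0) weight 1/432
  (X=0, Z=2, U=1, W=2, Y=1, V=1) weight 1/216
  … 56 more
Group by W:
  weight(W=0) = 41/704
  weight(W=2) = 41/528
Total weight = 41/704 + 41/528 = 287/2112
P(W=0 | obs) = 41/704 / 287/2112 = 3/7
P(W=2 | obs) = 41/528 / 287/2112 = 4/7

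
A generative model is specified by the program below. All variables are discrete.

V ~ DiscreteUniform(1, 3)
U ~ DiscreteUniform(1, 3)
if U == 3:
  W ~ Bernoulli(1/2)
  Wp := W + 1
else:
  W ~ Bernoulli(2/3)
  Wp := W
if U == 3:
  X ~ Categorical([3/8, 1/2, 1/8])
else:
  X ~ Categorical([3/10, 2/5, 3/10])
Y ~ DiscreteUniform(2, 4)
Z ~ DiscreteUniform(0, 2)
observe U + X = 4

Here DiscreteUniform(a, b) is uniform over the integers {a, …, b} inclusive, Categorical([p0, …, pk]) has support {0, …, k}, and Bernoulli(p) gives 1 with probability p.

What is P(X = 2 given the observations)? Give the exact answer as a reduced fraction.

P(X = 2 | obs) = 3/8

Enumerate traces; 108 have nonzero weight after conditioning:
  (V=1, U=2, W=0, X=2, Y=2, Z=0) weight 1/810
  (V=1, U=2, W=0, X=2, Y=2, Z=1) weight 1/810
  (V=1, U=2, W=0, X=2, Y=2, Z=2) weight 1/810
  (V=1, U=2, W=0, X=2, Y=3, Z=0) weight 1/810
  (V=1, U=2, W=0, X=2, Y=3, Z=1) weight 1/810
  (V=1, U=2, W=0, X=2, Y=3, Z=2) weight 1/810
  (V=1, U=2, W=0, X=2, Y=4, Z=0) weight 1/810
  (V=1, U=2, W=0, X=2, Y=4, Z=1) weight 1/810
  (V=1, U=3, W=0, X=1, Y=2, Z=0) weight 1/324
  … 99 more
Group by X:
  weight(X=1) = 1/6
  weight(X=2) = 1/10
Total weight = 1/6 + 1/10 = 4/15
P(X=1 | obs) = 1/6 / 4/15 = 5/8
P(X=2 | obs) = 1/10 / 4/15 = 3/8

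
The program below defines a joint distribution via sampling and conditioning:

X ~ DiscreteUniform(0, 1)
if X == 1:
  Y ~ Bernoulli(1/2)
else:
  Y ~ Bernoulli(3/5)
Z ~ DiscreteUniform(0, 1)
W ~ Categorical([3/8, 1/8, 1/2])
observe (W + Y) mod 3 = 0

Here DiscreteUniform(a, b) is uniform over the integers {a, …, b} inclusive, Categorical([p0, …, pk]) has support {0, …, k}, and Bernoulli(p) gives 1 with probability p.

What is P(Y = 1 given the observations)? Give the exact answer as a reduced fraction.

P(Y = 1 | obs) = 44/71

Enumerate traces; 8 have nonzero weight after conditioning:
  (X=0, Y=0, Z=0, W=0) weight 3/80
  (X=0, Y=0, Z=1, W=0) weight 3/80
  (X=0, Y=1, Z=0, W=2) weight 3/40
  (X=0, Y=1, Z=1, W=2) weight 3/40
  (X=1, Y=0, Z=0, W=0) weight 3/64
  (X=1, Y=0, Z=1, W=0) weight 3/64
  (X=1, Y=1, Z=0, W=2) weight 1/16
  (X=1, Y=1, Z=1, W=2) weight 1/16
Group by Y:
  weight(Y=0) = 27/160
  weight(Y=1) = 11/40
Total weight = 27/160 + 11/40 = 71/160
P(Y=0 | obs) = 27/160 / 71/160 = 27/71
P(Y=1 | obs) = 11/40 / 71/160 = 44/71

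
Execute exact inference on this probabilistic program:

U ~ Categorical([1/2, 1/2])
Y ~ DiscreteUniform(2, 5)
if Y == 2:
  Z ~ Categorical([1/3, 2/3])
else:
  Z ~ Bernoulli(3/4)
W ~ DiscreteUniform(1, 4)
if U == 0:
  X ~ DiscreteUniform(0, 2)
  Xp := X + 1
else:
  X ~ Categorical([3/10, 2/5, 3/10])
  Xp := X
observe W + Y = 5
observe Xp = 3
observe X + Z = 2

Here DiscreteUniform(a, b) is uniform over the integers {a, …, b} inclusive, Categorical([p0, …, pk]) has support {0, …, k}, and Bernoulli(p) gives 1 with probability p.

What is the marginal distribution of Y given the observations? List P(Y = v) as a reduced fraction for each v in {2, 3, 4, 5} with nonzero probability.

Enumerate traces; 3 have nonzero weight after conditioning:
  (U=0, Y=2, Z=0, W=3, X=2) weight 1/288
  (U=0, Y=3, Z=0, W=2, X=2) weight 1/384
  (U=0, Y=4, Z=0, W=1, X=2) weight 1/384
Group by Y:
  weight(Y=2) = 1/288
  weight(Y=3) = 1/384
  weight(Y=4) = 1/384
Total weight = 1/288 + 1/384 + 1/384 = 5/576
P(Y=2 | obs) = 1/288 / 5/576 = 2/5
P(Y=3 | obs) = 1/384 / 5/576 = 3/10
P(Y=4 | obs) = 1/384 / 5/576 = 3/10

P(Y=2) = 2/5, P(Y=3) = 3/10, P(Y=4) = 3/10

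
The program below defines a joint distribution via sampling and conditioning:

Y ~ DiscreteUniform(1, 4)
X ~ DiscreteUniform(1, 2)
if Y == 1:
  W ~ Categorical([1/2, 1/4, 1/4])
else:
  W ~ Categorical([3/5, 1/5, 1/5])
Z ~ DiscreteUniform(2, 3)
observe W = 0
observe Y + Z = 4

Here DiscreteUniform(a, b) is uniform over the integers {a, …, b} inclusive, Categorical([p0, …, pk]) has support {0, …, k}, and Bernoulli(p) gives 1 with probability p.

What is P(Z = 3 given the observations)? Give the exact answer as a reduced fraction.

Enumerate traces; 4 have nonzero weight after conditioning:
  (Y=1, X=1, W=0, Z=3) weight 1/32
  (Y=1, X=2, W=0, Z=3) weight 1/32
  (Y=2, X=1, W=0, Z=2) weight 3/80
  (Y=2, X=2, W=0, Z=2) weight 3/80
Group by Z:
  weight(Z=2) = 3/40
  weight(Z=3) = 1/16
Total weight = 3/40 + 1/16 = 11/80
P(Z=2 | obs) = 3/40 / 11/80 = 6/11
P(Z=3 | obs) = 1/16 / 11/80 = 5/11

P(Z = 3 | obs) = 5/11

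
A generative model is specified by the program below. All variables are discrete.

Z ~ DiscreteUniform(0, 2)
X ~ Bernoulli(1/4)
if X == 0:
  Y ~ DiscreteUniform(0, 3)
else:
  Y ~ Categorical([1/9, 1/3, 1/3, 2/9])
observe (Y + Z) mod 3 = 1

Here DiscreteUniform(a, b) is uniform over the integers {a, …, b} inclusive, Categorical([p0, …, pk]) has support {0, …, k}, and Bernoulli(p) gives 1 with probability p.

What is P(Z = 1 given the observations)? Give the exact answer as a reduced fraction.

P(Z = 1 | obs) = 11/24

Enumerate traces; 8 have nonzero weight after conditioning:
  (Z=0, X=0, Y=1) weight 1/16
  (Z=0, X=1, Y=1) weight 1/36
  (Z=1, X=0, Y=0) weight 1/16
  (Z=1, X=0, Y=3) weight 1/16
  (Z=1, X=1, Y=0) weight 1/108
  (Z=1, X=1, Y=3) weight 1/54
  (Z=2, X=0, Y=2) weight 1/16
  (Z=2, X=1, Y=2) weight 1/36
Group by Z:
  weight(Z=0) = 13/144
  weight(Z=1) = 11/72
  weight(Z=2) = 13/144
Total weight = 13/144 + 11/72 + 13/144 = 1/3
P(Z=0 | obs) = 13/144 / 1/3 = 13/48
P(Z=1 | obs) = 11/72 / 1/3 = 11/24
P(Z=2 | obs) = 13/144 / 1/3 = 13/48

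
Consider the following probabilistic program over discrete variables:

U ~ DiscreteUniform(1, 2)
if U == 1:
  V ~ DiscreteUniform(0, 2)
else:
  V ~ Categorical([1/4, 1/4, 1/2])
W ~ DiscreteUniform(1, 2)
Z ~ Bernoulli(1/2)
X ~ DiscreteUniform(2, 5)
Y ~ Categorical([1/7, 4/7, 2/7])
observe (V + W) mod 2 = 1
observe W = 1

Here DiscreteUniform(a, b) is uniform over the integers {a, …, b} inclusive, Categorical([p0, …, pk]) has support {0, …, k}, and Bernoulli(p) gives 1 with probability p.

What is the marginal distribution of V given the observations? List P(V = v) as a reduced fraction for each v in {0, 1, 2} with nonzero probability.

P(V=0) = 7/17, P(V=2) = 10/17

Enumerate traces; 96 have nonzero weight after conditioning:
  (U=1, V=0, W=1, Z=0, X=2, Y=0) weight 1/672
  (U=1, V=0, W=1, Z=0, X=2, Y=1) weight 1/168
  (U=1, V=0, W=1, Z=0, X=2, Y=2) weight 1/336
  (U=1, V=0, W=1, Z=0, X=3, Y=0) weight 1/672
  (U=1, V=0, W=1, Z=0, X=3, Y=1) weight 1/168
  (U=1, V=0, W=1, Z=0, X=3, Y=2) weight 1/336
  (U=1, V=0, W=1, Z=0, X=4, Y=0) weight 1/672
  (U=1, V=0, W=1, Z=0, X=4, Y=1) weight 1/168
  (U=1, V=2, W=1, Z=0, X=2, Y=0) weight 1/672
  … 87 more
Group by V:
  weight(V=0) = 7/48
  weight(V=2) = 5/24
Total weight = 7/48 + 5/24 = 17/48
P(V=0 | obs) = 7/48 / 17/48 = 7/17
P(V=2 | obs) = 5/24 / 17/48 = 10/17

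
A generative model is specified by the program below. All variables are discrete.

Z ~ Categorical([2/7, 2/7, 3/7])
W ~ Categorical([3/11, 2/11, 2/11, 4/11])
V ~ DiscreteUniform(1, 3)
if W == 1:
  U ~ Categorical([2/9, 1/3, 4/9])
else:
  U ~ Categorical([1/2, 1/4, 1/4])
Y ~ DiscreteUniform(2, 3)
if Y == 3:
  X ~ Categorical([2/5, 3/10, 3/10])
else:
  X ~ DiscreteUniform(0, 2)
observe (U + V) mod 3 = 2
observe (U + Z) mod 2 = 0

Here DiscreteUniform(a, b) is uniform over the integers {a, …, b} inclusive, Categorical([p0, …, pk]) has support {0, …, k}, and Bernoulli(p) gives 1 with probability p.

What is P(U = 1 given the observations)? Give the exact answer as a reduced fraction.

Enumerate traces; 120 have nonzero weight after conditioning:
  (Z=0, W=0, V=2, U=0, Y=2, X=0) weight 1/462
  (Z=0, W=0, V=2, U=0, Y=2, X=1) weight 1/462
  (Z=0, W=0, V=2, U=0, Y=2, X=2) weight 1/462
  (Z=0, W=0, V=2, U=0, Y=3, X=0) weight 1/385
  (Z=0, W=0, V=2, U=0, Y=3, X=1) weight 3/1540
  (Z=0, W=0, V=2, U=0, Y=3, X=2) weight 3/1540
  (Z=0, W=0, V=3, U=2, Y=2, X=0) weight 1/924
  (Z=0, W=0, V=3, U=2, Y=2, X=1) weight 1/924
  (Z=1, W=0, V=1, U=1, Y=2, X=0) weight 1/924
  … 111 more
Group by U:
  weight(U=0) = 445/4158
  weight(U=1) = 5/198
  weight(U=2) = 565/8316
Total weight = 445/4158 + 5/198 + 565/8316 = 185/924
P(U=0 | obs) = 445/4158 / 185/924 = 178/333
P(U=1 | obs) = 5/198 / 185/924 = 14/111
P(U=2 | obs) = 565/8316 / 185/924 = 113/333

P(U = 1 | obs) = 14/111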